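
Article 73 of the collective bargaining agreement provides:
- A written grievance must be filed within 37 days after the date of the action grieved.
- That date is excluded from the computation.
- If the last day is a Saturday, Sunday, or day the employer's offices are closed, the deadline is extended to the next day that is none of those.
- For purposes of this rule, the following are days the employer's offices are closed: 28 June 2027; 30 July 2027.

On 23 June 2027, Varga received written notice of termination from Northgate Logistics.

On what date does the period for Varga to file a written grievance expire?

37 days after 23 June 2027 is July 30, 2027.
July 30, 2027 is a listed holiday; July 31, 2027 is Saturday; August 1, 2027 is Sunday. The next qualifying day is August 2, 2027.

August 2, 2027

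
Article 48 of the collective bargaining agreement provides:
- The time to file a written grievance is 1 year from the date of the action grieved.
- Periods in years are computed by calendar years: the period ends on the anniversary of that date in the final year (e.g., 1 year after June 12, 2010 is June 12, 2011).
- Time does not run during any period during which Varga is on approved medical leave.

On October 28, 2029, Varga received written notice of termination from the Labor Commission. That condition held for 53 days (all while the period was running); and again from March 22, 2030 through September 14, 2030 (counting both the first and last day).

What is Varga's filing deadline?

1 year after October 28, 2029 is October 28, 2030.
Tolling adds 53 days: October 28, 2030 + 53 days = December 20, 2030.
From March 22, 2030 through September 14, 2030 inclusive is 177 days; tolling adds 177 days: December 20, 2030 + 177 days = June 15, 2031.

June 15, 2031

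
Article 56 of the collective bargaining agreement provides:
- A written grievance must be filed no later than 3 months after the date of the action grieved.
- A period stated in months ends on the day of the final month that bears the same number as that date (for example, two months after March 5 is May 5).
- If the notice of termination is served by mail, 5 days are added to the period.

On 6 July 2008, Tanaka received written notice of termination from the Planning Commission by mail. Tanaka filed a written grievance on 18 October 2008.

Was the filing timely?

No

3 months after 6 July 2008 is October 6, 2008.
Service was by mail, adding 5 days: October 6, 2008 + 5 days = October 11, 2008.
The deadline is October 11, 2008; the filing on October 18, 2008 is after that date.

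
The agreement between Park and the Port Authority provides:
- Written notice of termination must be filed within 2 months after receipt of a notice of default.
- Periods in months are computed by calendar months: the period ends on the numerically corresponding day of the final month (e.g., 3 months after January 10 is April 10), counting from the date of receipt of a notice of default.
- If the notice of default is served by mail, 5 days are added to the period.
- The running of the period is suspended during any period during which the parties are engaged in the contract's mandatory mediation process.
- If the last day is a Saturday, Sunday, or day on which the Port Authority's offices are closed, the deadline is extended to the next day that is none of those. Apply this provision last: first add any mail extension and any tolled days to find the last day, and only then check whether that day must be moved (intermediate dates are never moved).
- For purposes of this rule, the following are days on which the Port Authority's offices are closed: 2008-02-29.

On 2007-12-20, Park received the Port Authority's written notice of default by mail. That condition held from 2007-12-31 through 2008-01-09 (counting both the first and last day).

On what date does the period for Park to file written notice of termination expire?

March 6, 2008

2 months after 2007-12-20 is February 20, 2008.
Service was by mail, adding 5 days: February 20, 2008 + 5 days = February 25, 2008.
From December 31, 2007 through January 9, 2008 inclusive is 10 days; tolling adds 10 days: February 25, 2008 + 10 days = March 6, 2008.
March 6, 2008 is a Thursday and not a day on which the Port Authority's offices are closed, so no extension applies.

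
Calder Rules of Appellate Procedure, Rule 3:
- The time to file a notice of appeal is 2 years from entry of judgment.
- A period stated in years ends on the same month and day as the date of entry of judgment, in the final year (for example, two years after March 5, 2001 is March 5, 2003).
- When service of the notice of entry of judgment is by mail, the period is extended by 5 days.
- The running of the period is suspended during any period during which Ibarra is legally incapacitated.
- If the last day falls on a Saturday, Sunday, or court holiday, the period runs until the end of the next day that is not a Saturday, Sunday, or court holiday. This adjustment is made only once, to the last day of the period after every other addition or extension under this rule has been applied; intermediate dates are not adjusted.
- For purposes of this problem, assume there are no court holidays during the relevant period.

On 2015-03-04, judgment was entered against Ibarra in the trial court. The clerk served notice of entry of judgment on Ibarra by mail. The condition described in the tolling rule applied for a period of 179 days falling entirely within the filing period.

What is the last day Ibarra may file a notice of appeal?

2 years after 2015-03-04 is March 4, 2017.
Service was by mail, adding 5 days: March 4, 2017 + 5 days = March 9, 2017.
Tolling adds 179 days: March 9, 2017 + 179 days = September 4, 2017.
September 4, 2017 is a Monday and not a court holiday, so no extension applies.

September 4, 2017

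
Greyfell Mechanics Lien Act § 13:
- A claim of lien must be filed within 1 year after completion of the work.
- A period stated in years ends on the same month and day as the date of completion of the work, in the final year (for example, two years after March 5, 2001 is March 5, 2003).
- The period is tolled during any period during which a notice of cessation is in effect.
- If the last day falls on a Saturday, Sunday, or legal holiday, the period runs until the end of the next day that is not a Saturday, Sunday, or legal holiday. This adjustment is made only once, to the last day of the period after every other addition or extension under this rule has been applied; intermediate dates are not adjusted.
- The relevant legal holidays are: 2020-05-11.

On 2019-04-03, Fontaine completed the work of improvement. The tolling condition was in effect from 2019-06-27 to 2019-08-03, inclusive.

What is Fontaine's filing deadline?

May 12, 2020

1 year after 2019-04-03 is April 3, 2020.
From June 27, 2019 through August 3, 2019 inclusive is 38 days; tolling adds 38 days: April 3, 2020 + 38 days = May 11, 2020.
May 11, 2020 is a listed holiday. The next qualifying day is May 12, 2020.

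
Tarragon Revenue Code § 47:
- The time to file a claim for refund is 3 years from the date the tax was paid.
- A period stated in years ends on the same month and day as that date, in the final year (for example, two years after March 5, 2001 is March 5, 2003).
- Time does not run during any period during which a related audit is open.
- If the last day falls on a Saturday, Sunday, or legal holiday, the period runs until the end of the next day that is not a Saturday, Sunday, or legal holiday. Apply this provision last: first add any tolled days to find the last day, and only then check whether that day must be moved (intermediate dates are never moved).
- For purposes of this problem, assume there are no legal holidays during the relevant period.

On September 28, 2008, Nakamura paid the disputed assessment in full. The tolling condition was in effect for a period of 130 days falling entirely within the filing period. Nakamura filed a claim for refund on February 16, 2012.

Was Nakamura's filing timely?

3 years after September 28, 2008 is September 28, 2011.
Tolling adds 130 days: September 28, 2011 + 130 days = February 5, 2012.
February 5, 2012 is Sunday. The next qualifying day is February 6, 2012.
The deadline is February 6, 2012; the filing on February 16, 2012 is after that date.

No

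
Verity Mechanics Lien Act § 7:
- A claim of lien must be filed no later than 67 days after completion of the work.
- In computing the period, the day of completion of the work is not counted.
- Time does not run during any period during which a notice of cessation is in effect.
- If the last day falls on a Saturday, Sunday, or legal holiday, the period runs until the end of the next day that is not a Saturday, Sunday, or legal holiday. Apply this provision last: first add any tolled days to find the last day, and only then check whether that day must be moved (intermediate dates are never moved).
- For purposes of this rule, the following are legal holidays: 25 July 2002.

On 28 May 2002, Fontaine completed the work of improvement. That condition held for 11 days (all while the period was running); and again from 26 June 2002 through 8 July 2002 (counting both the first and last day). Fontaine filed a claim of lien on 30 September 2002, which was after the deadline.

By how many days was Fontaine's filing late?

67 days after 28 May 2002 is August 3, 2002.
Tolling adds 11 days: August 3, 2002 + 11 days = August 14, 2002.
From June 26, 2002 through July 8, 2002 inclusive is 13 days; tolling adds 13 days: August 14, 2002 + 13 days = August 27, 2002.
August 27, 2002 is a Tuesday and not a legal holiday, so no extension applies.
The deadline is August 27, 2002; from August 27, 2002 to September 30, 2002 is 34 days.

34 days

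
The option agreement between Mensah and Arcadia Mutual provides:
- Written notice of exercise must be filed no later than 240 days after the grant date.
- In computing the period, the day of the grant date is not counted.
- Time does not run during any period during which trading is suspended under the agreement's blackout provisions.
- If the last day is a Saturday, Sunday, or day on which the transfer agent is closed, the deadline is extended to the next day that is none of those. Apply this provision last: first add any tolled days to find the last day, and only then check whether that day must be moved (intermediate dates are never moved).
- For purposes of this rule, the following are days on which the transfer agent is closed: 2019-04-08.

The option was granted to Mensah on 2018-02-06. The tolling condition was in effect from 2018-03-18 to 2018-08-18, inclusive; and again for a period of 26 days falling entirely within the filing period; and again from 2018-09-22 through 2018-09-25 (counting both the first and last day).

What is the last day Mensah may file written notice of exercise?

240 days after 2018-02-06 is October 4, 2018.
From March 18, 2018 through August 18, 2018 inclusive is 154 days; tolling adds 154 days: October 4, 2018 + 154 days = March 7, 2019.
Tolling adds 26 days: March 7, 2019 + 26 days = April 2, 2019.
From September 22, 2018 through September 25, 2018 inclusive is 4 days; tolling adds 4 days: April 2, 2019 + 4 days = April 6, 2019.
April 6, 2019 is Saturday; April 7, 2019 is Sunday; April 8, 2019 is a listed holiday. The next qualifying day is April 9, 2019.

April 9, 2019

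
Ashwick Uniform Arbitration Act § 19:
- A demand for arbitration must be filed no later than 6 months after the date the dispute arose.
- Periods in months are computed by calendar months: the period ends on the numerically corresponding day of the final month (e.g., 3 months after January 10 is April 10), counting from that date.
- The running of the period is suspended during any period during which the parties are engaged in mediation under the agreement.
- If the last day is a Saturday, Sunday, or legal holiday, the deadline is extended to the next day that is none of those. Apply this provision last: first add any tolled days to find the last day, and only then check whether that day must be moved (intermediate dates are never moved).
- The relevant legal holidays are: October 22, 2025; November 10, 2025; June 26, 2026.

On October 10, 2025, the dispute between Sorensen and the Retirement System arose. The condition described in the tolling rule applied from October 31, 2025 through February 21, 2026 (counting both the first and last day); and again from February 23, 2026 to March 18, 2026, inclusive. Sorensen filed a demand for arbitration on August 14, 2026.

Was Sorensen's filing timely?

Yes

6 months after October 10, 2025 is April 10, 2026.
From October 31, 2025 through February 21, 2026 inclusive is 114 days; tolling adds 114 days: April 10, 2026 + 114 days = August 2, 2026.
From February 23, 2026 through March 18, 2026 inclusive is 24 days; tolling adds 24 days: August 2, 2026 + 24 days = August 26, 2026.
August 26, 2026 is a Wednesday and not a legal holiday, so no extension applies.
The deadline is August 26, 2026; the filing on August 14, 2026 is on or before that date.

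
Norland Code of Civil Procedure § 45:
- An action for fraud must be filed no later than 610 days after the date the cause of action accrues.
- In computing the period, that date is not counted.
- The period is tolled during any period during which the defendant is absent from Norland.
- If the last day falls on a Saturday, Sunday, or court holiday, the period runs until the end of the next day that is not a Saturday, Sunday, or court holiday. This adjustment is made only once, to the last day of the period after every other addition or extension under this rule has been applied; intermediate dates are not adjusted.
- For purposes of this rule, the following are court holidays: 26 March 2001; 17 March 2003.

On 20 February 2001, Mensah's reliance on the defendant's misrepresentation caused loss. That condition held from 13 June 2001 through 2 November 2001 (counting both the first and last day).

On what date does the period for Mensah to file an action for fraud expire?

610 days after 20 February 2001 is October 23, 2002.
From June 13, 2001 through November 2, 2001 inclusive is 143 days; tolling adds 143 days: October 23, 2002 + 143 days = March 15, 2003.
March 15, 2003 is Saturday; March 16, 2003 is Sunday; March 17, 2003 is a listed holiday. The next qualifying day is March 18, 2003.

March 18, 2003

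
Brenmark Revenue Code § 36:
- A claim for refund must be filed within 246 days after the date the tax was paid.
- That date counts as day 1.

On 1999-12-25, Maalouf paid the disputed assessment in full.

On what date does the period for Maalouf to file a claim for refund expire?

Counting 1999-12-25 as day 1, day 246 is August 26, 2000.

August 26, 2000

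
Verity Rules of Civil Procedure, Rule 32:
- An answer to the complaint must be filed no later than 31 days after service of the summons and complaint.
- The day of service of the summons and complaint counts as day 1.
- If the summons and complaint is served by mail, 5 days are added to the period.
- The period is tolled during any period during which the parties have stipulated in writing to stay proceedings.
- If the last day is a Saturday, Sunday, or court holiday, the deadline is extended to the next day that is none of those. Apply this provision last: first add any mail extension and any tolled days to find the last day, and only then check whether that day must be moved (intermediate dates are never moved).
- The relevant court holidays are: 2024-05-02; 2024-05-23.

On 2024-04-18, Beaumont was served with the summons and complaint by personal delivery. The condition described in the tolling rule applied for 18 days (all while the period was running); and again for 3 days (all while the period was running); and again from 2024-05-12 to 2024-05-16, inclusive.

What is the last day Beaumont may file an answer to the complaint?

Counting 2024-04-18 as day 1, day 31 is May 18, 2024.
Service was not by mail, so no mail extension applies.
Tolling adds 18 days: May 18, 2024 + 18 days = June 5, 2024.
Tolling adds 3 days: June 5, 2024 + 3 days = June 8, 2024.
From May 12, 2024 through May 16, 2024 inclusive is 5 days; tolling adds 5 days: June 8, 2024 + 5 days = June 13, 2024.
June 13, 2024 is a Thursday and not a court holiday, so no extension applies.

June 13, 2024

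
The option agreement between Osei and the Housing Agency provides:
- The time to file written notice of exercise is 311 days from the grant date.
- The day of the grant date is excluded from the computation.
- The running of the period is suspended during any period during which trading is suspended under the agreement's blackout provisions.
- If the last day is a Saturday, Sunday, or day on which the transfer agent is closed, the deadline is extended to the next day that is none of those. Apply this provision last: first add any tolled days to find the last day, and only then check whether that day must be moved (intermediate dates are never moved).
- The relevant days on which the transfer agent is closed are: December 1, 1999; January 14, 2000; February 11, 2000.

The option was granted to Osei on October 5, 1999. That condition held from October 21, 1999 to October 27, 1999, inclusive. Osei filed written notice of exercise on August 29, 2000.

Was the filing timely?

No

311 days after October 5, 1999 is August 11, 2000.
From October 21, 1999 through October 27, 1999 inclusive is 7 days; tolling adds 7 days: August 11, 2000 + 7 days = August 18, 2000.
August 18, 2000 is a Friday and not a day on which the transfer agent is closed, so no extension applies.
The deadline is August 18, 2000; the filing on August 29, 2000 is after that date.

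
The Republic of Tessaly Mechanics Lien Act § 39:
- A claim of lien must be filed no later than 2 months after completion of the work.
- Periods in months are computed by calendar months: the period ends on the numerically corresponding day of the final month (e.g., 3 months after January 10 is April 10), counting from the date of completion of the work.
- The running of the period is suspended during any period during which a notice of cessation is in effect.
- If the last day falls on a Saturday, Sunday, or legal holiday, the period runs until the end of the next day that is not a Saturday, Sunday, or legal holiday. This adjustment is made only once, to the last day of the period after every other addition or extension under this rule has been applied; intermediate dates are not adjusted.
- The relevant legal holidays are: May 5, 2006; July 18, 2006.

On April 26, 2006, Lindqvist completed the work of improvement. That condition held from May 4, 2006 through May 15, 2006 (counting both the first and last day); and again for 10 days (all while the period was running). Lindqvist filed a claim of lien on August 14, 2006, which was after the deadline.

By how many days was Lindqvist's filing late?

2 months after April 26, 2006 is June 26, 2006.
From May 4, 2006 through May 15, 2006 inclusive is 12 days; tolling adds 12 days: June 26, 2006 + 12 days = July 8, 2006.
Tolling adds 10 days: July 8, 2006 + 10 days = July 18, 2006.
July 18, 2006 is a listed holiday. The next qualifying day is July 19, 2006.
The deadline is July 19, 2006; from July 19, 2006 to August 14, 2006 is 26 days.

26 days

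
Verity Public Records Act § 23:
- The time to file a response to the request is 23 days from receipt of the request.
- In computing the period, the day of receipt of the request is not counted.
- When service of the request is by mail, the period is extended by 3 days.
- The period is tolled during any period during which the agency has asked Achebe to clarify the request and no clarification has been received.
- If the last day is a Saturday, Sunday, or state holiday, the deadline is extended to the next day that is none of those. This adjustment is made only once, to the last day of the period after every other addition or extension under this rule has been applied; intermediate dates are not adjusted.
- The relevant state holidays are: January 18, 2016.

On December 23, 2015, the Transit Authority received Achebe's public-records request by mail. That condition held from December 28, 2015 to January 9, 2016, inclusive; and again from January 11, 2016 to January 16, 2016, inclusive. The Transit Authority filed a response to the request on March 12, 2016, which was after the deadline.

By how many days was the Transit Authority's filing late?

33 days

23 days after December 23, 2015 is January 15, 2016.
Service was by mail, adding 3 days: January 15, 2016 + 3 days = January 18, 2016.
From December 28, 2015 through January 9, 2016 inclusive is 13 days; tolling adds 13 days: January 18, 2016 + 13 days = January 31, 2016.
From January 11, 2016 through January 16, 2016 inclusive is 6 days; tolling adds 6 days: January 31, 2016 + 6 days = February 6, 2016.
February 6, 2016 is Saturday; February 7, 2016 is Sunday. The next qualifying day is February 8, 2016.
The deadline is February 8, 2016; from February 8, 2016 to March 12, 2016 is 33 days.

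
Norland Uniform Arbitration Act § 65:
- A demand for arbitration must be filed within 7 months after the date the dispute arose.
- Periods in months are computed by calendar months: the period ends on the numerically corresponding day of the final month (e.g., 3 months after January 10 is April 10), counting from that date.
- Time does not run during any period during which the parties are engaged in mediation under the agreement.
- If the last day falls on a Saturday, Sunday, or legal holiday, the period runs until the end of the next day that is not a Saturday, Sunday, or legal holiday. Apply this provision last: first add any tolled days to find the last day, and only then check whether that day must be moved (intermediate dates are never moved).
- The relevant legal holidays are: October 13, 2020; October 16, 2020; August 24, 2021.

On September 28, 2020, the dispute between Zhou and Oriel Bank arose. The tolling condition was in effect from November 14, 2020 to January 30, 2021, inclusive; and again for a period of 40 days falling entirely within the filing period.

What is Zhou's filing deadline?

August 25, 2021

7 months after September 28, 2020 is April 28, 2021.
From November 14, 2020 through January 30, 2021 inclusive is 78 days; tolling adds 78 days: April 28, 2021 + 78 days = July 15, 2021.
Tolling adds 40 days: July 15, 2021 + 40 days = August 24, 2021.
August 24, 2021 is a listed holiday. The next qualifying day is August 25, 2021.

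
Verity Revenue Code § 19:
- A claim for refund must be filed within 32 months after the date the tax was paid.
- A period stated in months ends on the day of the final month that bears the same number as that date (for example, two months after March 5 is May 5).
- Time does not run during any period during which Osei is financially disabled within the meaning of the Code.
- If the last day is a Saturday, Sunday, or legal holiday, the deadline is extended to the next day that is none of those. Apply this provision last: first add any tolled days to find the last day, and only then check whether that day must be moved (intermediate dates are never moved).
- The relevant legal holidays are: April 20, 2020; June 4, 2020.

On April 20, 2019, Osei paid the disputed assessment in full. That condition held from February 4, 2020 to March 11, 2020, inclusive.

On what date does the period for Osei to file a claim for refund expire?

January 26, 2022

32 months after April 20, 2019 is December 20, 2021.
From February 4, 2020 through March 11, 2020 inclusive is 37 days; tolling adds 37 days: December 20, 2021 + 37 days = January 26, 2022.
January 26, 2022 is a Wednesday and not a legal holiday, so no extension applies.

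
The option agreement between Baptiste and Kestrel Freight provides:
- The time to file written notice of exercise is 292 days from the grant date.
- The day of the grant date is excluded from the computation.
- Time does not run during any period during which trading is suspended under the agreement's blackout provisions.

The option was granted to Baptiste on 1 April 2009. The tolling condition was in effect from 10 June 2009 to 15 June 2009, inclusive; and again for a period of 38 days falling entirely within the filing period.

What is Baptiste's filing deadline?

292 days after 1 April 2009 is January 18, 2010.
From June 10, 2009 through June 15, 2009 inclusive is 6 days; tolling adds 6 days: January 18, 2010 + 6 days = January 24, 2010.
Tolling adds 38 days: January 24, 2010 + 38 days = March 3, 2010.

March 3, 2010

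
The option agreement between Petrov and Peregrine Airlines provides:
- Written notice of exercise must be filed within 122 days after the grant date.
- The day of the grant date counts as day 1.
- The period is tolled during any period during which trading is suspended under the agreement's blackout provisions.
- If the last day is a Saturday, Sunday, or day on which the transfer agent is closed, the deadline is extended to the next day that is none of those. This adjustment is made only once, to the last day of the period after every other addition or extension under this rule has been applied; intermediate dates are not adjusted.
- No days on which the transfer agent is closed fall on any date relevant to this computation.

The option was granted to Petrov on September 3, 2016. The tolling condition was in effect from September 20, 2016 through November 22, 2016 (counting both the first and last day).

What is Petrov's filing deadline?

March 7, 2017

Counting September 3, 2016 as day 1, day 122 is January 2, 2017.
From September 20, 2016 through November 22, 2016 inclusive is 64 days; tolling adds 64 days: January 2, 2017 + 64 days = March 7, 2017.
March 7, 2017 is a Tuesday and not a day on which the transfer agent is closed, so no extension applies.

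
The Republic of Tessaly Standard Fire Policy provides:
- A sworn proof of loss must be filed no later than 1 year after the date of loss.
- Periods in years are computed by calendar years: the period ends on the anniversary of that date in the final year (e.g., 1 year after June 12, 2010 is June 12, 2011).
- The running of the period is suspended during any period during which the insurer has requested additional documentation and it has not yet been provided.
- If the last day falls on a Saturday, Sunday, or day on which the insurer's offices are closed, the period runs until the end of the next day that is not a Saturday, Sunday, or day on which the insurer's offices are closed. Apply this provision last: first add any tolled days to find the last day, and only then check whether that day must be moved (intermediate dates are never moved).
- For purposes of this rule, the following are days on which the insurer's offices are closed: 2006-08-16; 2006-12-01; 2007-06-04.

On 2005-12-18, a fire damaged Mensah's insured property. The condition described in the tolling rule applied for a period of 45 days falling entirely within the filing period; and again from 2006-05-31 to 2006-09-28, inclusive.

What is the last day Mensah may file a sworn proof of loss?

June 5, 2007

1 year after 2005-12-18 is December 18, 2006.
Tolling adds 45 days: December 18, 2006 + 45 days = February 1, 2007.
From May 31, 2006 through September 28, 2006 inclusive is 121 days; tolling adds 121 days: February 1, 2007 + 121 days = June 2, 2007.
June 2, 2007 is Saturday; June 3, 2007 is Sunday; June 4, 2007 is a listed holiday. The next qualifying day is June 5, 2007.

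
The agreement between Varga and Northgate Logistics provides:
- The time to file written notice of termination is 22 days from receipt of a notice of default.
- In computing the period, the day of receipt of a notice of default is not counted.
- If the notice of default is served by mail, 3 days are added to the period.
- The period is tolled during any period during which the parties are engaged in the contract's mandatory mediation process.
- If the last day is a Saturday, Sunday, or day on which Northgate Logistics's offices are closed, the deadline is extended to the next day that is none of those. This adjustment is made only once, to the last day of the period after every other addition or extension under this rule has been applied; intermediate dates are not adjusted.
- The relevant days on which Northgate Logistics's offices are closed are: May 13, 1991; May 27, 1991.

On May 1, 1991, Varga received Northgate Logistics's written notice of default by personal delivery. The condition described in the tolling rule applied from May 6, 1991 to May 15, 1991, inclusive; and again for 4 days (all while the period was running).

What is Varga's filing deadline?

22 days after May 1, 1991 is May 23, 1991.
Service was not by mail, so no mail extension applies.
From May 6, 1991 through May 15, 1991 inclusive is 10 days; tolling adds 10 days: May 23, 1991 + 10 days = June 2, 1991.
Tolling adds 4 days: June 2, 1991 + 4 days = June 6, 1991.
June 6, 1991 is a Thursday and not a day on which Northgate Logistics's offices are closed, so no extension applies.

June 6, 1991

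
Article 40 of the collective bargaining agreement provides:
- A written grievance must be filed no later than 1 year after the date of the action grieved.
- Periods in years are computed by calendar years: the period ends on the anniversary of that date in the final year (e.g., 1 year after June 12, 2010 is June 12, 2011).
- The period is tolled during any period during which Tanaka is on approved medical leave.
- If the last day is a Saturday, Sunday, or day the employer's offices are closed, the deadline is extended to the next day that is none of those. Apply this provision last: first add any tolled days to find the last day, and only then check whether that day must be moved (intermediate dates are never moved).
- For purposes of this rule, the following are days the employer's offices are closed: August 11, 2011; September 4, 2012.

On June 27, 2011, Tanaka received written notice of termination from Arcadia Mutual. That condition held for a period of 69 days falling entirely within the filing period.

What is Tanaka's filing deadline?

1 year after June 27, 2011 is June 27, 2012.
Tolling adds 69 days: June 27, 2012 + 69 days = September 4, 2012.
September 4, 2012 is a listed holiday. The next qualifying day is September 5, 2012.

September 5, 2012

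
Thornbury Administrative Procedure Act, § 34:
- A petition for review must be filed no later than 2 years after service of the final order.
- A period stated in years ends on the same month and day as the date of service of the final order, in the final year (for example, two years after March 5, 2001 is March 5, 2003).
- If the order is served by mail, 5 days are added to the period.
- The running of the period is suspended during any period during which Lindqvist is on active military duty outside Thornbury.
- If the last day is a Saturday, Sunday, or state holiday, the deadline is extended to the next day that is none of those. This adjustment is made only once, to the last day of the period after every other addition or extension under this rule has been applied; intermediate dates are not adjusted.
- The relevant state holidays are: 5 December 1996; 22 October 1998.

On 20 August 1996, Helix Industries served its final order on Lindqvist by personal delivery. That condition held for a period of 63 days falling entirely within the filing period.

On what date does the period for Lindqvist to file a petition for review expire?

2 years after 20 August 1996 is August 20, 1998.
Service was not by mail, so no mail extension applies.
Tolling adds 63 days: August 20, 1998 + 63 days = October 22, 1998.
October 22, 1998 is a listed holiday. The next qualifying day is October 23, 1998.

October 23, 1998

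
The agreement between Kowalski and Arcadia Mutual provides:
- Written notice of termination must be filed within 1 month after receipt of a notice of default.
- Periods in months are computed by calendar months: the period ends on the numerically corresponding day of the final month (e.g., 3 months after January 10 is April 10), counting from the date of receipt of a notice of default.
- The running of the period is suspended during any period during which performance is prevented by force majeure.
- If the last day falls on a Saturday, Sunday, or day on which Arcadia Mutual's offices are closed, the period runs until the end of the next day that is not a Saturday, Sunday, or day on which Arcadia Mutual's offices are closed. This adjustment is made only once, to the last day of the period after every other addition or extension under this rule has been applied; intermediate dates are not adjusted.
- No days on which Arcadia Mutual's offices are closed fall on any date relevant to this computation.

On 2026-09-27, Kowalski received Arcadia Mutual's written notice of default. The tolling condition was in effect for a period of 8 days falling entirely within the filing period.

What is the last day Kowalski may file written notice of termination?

November 4, 2026

1 month after 2026-09-27 is October 27, 2026.
Tolling adds 8 days: October 27, 2026 + 8 days = November 4, 2026.
November 4, 2026 is a Wednesday and not a day on which Arcadia Mutual's offices are closed, so no extension applies.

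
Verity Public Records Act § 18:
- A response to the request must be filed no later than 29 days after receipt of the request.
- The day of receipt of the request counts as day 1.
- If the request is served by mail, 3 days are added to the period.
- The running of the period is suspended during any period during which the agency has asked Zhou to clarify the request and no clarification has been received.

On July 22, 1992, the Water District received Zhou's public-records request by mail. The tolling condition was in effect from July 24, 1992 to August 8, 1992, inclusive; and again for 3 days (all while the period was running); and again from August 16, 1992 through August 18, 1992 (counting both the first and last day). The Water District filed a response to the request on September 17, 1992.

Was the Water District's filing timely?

Counting July 22, 1992 as day 1, day 29 is August 19, 1992.
Service was by mail, adding 3 days: August 19, 1992 + 3 days = August 22, 1992.
From July 24, 1992 through August 8, 1992 inclusive is 16 days; tolling adds 16 days: August 22, 1992 + 16 days = September 7, 1992.
Tolling adds 3 days: September 7, 1992 + 3 days = September 10, 1992.
From August 16, 1992 through August 18, 1992 inclusive is 3 days; tolling adds 3 days: September 10, 1992 + 3 days = September 13, 1992.
The deadline is September 13, 1992; the filing on September 17, 1992 is after that date.

No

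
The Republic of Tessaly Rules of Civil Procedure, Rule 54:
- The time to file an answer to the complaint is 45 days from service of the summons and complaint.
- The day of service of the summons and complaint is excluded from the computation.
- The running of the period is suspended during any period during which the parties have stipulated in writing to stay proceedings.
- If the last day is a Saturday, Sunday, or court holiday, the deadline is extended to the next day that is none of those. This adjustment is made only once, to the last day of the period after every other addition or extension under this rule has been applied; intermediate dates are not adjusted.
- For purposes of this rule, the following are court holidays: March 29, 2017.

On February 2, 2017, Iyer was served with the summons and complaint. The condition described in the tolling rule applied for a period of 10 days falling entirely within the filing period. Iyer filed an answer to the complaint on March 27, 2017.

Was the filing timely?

Yes

45 days after February 2, 2017 is March 19, 2017.
Tolling adds 10 days: March 19, 2017 + 10 days = March 29, 2017.
March 29, 2017 is a listed holiday. The next qualifying day is March 30, 2017.
The deadline is March 30, 2017; the filing on March 27, 2017 is on or before that date.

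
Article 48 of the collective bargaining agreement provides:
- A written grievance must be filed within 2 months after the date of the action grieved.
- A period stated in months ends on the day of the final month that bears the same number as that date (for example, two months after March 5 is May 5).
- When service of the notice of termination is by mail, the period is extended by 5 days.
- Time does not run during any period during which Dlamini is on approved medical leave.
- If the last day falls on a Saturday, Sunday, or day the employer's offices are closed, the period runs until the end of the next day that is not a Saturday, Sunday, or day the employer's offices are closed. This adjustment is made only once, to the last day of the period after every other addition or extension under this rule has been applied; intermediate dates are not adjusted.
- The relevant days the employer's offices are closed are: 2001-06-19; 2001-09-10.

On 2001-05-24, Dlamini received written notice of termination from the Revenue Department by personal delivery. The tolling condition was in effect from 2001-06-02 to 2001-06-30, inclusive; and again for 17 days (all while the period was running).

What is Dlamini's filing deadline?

2 months after 2001-05-24 is July 24, 2001.
Service was not by mail, so no mail extension applies.
From June 2, 2001 through June 30, 2001 inclusive is 29 days; tolling adds 29 days: July 24, 2001 + 29 days = August 22, 2001.
Tolling adds 17 days: August 22, 2001 + 17 days = September 8, 2001.
September 8, 2001 is Saturday; September 9, 2001 is Sunday; September 10, 2001 is a listed holiday. The next qualifying day is September 11, 2001.

September 11, 2001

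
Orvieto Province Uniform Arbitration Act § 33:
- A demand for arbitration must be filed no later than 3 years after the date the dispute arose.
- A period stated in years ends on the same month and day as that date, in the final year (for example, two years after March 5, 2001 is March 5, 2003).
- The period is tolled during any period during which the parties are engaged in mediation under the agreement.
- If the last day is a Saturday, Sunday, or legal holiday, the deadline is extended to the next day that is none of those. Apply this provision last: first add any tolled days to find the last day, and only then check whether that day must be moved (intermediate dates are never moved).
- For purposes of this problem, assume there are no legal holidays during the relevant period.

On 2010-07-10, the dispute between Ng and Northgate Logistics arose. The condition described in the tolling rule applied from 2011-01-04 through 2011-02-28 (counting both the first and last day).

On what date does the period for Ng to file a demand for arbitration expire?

3 years after 2010-07-10 is July 10, 2013.
From January 4, 2011 through February 28, 2011 inclusive is 56 days; tolling adds 56 days: July 10, 2013 + 56 days = September 4, 2013.
September 4, 2013 is a Wednesday and not a legal holiday, so no extension applies.

September 4, 2013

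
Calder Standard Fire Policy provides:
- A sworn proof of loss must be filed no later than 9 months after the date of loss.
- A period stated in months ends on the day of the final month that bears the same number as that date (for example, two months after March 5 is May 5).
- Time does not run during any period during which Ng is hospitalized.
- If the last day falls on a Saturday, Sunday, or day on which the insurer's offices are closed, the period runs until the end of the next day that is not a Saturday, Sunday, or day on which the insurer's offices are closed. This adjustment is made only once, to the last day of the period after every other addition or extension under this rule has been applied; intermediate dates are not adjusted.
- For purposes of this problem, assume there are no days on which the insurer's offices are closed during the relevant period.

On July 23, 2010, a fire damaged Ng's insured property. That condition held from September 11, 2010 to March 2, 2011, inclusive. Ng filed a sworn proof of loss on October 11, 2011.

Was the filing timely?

9 months after July 23, 2010 is April 23, 2011.
From September 11, 2010 through March 2, 2011 inclusive is 173 days; tolling adds 173 days: April 23, 2011 + 173 days = October 13, 2011.
October 13, 2011 is a Thursday and not a day on which the insurer's offices are closed, so no extension applies.
The deadline is October 13, 2011; the filing on October 11, 2011 is on or before that date.

Yes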